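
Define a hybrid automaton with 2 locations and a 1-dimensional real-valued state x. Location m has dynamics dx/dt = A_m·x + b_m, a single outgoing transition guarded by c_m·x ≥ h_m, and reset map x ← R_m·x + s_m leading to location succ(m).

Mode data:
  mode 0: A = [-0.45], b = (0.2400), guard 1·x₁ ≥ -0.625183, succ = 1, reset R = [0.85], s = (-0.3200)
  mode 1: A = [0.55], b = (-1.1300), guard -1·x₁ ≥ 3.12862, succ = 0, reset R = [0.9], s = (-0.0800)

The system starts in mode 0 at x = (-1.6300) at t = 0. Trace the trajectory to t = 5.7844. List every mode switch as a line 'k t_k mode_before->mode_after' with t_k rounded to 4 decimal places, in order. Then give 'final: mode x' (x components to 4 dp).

1 1.3878 0->1
2 2.4399 1->0
3 4.8514 0->1
final: 1 -2.8001

Mode 0: guard c·x = -0.6252 hit at Δt = 1.3878 (t = 1.3878), x⁻ = (-0.6252) → reset → x⁺ = (-0.8514), jump to mode 1
Mode 1: guard c·x = 3.1286 hit at Δt = 1.0521 (t = 2.4399), x⁻ = (-3.1286) → reset → x⁺ = (-2.8958), jump to mode 0
Mode 0: guard c·x = -0.6252 hit at Δt = 2.4115 (t = 4.8514), x⁻ = (-0.6252) → reset → x⁺ = (-0.8514), jump to mode 1
Mode 1: flow for 0.9330 to horizon, guard not reached → x = (-2.8001)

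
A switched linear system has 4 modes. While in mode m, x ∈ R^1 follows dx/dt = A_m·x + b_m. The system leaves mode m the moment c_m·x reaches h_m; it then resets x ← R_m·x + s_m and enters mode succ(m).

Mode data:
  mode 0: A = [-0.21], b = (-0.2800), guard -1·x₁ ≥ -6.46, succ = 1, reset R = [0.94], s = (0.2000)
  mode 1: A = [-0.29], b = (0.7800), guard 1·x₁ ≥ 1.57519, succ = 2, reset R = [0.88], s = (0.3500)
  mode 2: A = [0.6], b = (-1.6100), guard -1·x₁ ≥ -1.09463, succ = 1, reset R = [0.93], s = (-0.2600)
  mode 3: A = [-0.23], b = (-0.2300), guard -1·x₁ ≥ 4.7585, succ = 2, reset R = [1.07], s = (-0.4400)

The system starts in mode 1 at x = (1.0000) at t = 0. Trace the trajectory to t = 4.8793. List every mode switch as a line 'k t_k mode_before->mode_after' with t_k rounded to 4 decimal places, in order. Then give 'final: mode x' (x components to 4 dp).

Mode 1: guard c·x = 1.5752 hit at Δt = 1.4350 (t = 1.4350), x⁻ = (1.5752) → reset → x⁺ = (1.7362), jump to mode 2
Mode 2: guard c·x = -1.0946 hit at Δt = 0.8620 (t = 2.2970), x⁻ = (1.0946) → reset → x⁺ = (0.7580), jump to mode 1
Mode 1: guard c·x = 1.5752 hit at Δt = 1.8966 (t = 4.1935), x⁻ = (1.5752) → reset → x⁺ = (1.7362), jump to mode 2
Mode 2: flow for 0.6858 to horizon, guard not reached → x = (1.2541)

1 1.4350 1->2
2 2.2970 2->1
3 4.1935 1->2
final: 2 1.2541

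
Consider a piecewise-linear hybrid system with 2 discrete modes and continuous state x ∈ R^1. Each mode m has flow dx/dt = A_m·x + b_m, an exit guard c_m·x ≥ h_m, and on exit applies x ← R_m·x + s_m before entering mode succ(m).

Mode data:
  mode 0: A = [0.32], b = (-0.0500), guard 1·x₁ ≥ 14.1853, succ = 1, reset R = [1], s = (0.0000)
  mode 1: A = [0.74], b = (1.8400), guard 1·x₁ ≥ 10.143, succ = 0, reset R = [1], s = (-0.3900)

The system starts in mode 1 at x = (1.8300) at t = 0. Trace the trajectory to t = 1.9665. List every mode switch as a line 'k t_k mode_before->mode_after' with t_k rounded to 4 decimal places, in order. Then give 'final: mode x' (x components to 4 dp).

Mode 1: guard c·x = 10.1430 hit at Δt = 1.4508 (t = 1.4508), x⁻ = (10.1430) → reset → x⁺ = (9.7530), jump to mode 0
Mode 0: flow for 0.5157 to horizon, guard not reached → x = (11.4749)

1 1.4508 1->0
final: 0 11.4749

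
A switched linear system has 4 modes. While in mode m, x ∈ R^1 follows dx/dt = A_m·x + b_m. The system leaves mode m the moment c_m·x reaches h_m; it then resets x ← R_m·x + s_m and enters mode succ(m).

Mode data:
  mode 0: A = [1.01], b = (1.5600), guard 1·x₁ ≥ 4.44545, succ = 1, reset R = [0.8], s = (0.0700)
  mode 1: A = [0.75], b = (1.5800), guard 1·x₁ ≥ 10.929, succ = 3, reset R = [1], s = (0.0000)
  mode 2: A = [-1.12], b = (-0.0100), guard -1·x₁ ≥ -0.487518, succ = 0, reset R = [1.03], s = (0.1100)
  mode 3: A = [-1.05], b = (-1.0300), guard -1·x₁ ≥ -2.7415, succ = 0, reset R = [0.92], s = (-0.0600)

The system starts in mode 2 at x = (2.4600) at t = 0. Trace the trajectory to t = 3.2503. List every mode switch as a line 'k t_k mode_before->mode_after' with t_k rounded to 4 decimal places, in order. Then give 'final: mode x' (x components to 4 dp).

Mode 2: guard c·x = -0.4875 hit at Δt = 1.4322 (t = 1.4322), x⁻ = (0.4875) → reset → x⁺ = (0.6121), jump to mode 0
Mode 0: guard c·x = 4.4455 hit at Δt = 1.0114 (t = 2.4436), x⁻ = (4.4454) → reset → x⁺ = (3.6264), jump to mode 1
Mode 1: flow for 0.8067 to horizon, guard not reached → x = (8.3922)

1 1.4322 2->0
2 2.4436 0->1
final: 1 8.3922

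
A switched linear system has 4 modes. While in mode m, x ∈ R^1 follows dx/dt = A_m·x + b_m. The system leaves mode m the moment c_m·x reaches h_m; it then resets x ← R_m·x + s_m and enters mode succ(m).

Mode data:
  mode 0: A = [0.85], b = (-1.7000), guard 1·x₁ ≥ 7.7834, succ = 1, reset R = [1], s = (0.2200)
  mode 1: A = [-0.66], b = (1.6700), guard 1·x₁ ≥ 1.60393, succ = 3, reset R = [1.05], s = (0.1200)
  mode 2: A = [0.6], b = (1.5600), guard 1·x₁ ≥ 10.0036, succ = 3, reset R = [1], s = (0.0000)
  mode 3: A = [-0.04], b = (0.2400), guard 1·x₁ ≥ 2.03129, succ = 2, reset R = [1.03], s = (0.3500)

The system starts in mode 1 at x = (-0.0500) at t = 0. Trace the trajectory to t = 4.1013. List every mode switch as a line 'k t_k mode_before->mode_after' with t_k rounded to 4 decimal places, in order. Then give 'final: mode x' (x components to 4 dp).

1 1.5521 1->3
2 2.9436 3->2
final: 2 7.4993

Mode 1: guard c·x = 1.6039 hit at Δt = 1.5521 (t = 1.5521), x⁻ = (1.6039) → reset → x⁺ = (1.8041), jump to mode 3
Mode 3: guard c·x = 2.0313 hit at Δt = 1.3915 (t = 2.9436), x⁻ = (2.0313) → reset → x⁺ = (2.4422), jump to mode 2
Mode 2: flow for 1.1577 to horizon, guard not reached → x = (7.4993)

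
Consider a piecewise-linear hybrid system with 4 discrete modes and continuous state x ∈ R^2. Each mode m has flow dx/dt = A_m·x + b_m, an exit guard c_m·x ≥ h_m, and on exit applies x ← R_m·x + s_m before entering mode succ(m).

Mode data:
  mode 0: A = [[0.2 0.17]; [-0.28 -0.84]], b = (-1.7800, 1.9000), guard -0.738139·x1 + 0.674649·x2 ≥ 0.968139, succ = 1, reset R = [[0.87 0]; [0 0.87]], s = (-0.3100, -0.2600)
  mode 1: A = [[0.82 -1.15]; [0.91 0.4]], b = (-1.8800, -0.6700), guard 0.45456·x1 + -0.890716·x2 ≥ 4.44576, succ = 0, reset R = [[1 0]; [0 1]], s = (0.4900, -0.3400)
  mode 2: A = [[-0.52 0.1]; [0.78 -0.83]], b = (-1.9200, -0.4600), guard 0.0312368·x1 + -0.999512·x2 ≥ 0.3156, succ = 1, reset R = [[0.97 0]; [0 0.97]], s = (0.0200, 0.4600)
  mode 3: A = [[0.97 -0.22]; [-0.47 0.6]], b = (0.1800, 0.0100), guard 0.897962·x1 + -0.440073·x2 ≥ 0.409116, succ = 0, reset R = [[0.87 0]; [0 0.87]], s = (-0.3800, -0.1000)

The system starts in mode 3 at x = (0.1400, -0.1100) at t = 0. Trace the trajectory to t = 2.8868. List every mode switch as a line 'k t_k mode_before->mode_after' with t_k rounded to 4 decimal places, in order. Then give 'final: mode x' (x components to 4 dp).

Mode 3: guard c·x = 0.4091 hit at Δt = 0.4856 (t = 0.4856), x⁻ = (0.3559, -0.2034) → reset → x⁺ = (-0.0704, -0.2770), jump to mode 0
Mode 0: guard c·x = 0.9681 hit at Δt = 0.4156 (t = 0.9012), x⁻ = (-0.8382, 0.5179) → reset → x⁺ = (-1.0393, 0.1906), jump to mode 1
Mode 1: guard c·x = 4.4458 hit at Δt = 1.5836 (t = 2.4848), x⁻ = (-3.1173, -6.5821) → reset → x⁺ = (-2.6273, -6.9221), jump to mode 0
Mode 0: flow for 0.4020 to horizon, guard not reached → x = (-3.9763, -3.9704)

1 0.4856 3->0
2 0.9012 0->1
3 2.4848 1->0
final: 0 -3.9763 -3.9704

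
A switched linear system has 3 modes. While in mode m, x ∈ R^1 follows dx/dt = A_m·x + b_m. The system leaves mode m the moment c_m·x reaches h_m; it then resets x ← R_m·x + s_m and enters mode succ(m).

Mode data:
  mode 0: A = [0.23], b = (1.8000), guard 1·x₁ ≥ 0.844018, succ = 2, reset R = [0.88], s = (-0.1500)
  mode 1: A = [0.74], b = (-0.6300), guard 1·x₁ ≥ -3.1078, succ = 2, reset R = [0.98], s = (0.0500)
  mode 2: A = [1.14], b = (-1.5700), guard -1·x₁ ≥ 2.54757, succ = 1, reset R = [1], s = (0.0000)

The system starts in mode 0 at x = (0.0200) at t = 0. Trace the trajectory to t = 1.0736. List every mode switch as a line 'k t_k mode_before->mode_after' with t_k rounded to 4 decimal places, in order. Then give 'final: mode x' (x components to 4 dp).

Mode 0: guard c·x = 0.8440 hit at Δt = 0.4342 (t = 0.4342), x⁻ = (0.8440) → reset → x⁺ = (0.5927), jump to mode 2
Mode 2: flow for 0.6394 to horizon, guard not reached → x = (-0.2489)

1 0.4342 0->2
final: 2 -0.2489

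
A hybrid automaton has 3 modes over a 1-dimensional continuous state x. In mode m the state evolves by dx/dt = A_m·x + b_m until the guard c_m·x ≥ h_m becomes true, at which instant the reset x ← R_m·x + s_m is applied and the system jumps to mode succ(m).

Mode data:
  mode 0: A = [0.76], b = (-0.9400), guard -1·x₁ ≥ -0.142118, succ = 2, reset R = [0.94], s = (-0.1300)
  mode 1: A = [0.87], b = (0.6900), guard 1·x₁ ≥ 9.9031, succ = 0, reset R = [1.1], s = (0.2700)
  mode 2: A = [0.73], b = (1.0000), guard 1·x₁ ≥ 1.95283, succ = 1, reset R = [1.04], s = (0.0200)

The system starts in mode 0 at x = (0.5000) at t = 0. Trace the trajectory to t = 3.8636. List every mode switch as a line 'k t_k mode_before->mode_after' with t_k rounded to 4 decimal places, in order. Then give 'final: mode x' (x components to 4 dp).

1 0.5209 0->2
2 1.7311 2->1
3 3.2537 1->0
final: 0 17.0168

Mode 0: guard c·x = -0.1421 hit at Δt = 0.5209 (t = 0.5209), x⁻ = (0.1421) → reset → x⁺ = (0.0036), jump to mode 2
Mode 2: guard c·x = 1.9528 hit at Δt = 1.2102 (t = 1.7311), x⁻ = (1.9528) → reset → x⁺ = (2.0509), jump to mode 1
Mode 1: guard c·x = 9.9031 hit at Δt = 1.5226 (t = 3.2537), x⁻ = (9.9031) → reset → x⁺ = (11.1634), jump to mode 0
Mode 0: flow for 0.6099 to horizon, guard not reached → x = (17.0168)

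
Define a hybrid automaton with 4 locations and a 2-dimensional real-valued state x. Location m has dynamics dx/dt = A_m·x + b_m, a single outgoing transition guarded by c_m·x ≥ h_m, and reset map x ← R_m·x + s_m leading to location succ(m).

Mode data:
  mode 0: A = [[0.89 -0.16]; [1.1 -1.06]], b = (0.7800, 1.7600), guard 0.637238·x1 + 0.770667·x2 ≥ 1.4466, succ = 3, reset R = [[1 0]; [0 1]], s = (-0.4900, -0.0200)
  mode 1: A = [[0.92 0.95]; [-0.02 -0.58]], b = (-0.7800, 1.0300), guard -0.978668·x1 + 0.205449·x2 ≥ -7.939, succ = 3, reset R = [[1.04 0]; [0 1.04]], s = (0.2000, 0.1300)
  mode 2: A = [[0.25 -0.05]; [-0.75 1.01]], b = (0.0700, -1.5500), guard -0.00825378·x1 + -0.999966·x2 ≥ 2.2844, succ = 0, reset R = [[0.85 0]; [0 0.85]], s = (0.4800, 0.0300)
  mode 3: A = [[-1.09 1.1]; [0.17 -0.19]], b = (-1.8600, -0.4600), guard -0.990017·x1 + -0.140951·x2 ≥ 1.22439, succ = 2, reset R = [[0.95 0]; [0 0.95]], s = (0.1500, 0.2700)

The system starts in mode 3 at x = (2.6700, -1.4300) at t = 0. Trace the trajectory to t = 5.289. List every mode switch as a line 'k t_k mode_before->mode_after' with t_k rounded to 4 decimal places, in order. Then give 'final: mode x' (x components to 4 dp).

Mode 3: guard c·x = 1.2244 hit at Δt = 0.9201 (t = 0.9201), x⁻ = (-1.0203, -1.5204) → reset → x⁺ = (-0.8193, -1.1743), jump to mode 2
Mode 2: guard c·x = 2.2844 hit at Δt = 0.4194 (t = 1.3395), x⁻ = (-0.8418, -2.2775) → reset → x⁺ = (-0.2355, -1.9059), jump to mode 0
Mode 0: guard c·x = 1.4466 hit at Δt = 1.1545 (t = 2.4940), x⁻ = (1.0942, 0.9724) → reset → x⁺ = (0.6042, 0.9524), jump to mode 3
Mode 3: guard c·x = 1.2244 hit at Δt = 1.8652 (t = 4.3592), x⁻ = (-1.2115, -0.1773) → reset → x⁺ = (-1.0009, 0.1015), jump to mode 2
Mode 2: flow for 0.9298 to horizon, guard not reached → x = (-1.1734, -0.8882)

1 0.9201 3->2
2 1.3395 2->0
3 2.4940 0->3
4 4.3592 3->2
final: 2 -1.1734 -0.8882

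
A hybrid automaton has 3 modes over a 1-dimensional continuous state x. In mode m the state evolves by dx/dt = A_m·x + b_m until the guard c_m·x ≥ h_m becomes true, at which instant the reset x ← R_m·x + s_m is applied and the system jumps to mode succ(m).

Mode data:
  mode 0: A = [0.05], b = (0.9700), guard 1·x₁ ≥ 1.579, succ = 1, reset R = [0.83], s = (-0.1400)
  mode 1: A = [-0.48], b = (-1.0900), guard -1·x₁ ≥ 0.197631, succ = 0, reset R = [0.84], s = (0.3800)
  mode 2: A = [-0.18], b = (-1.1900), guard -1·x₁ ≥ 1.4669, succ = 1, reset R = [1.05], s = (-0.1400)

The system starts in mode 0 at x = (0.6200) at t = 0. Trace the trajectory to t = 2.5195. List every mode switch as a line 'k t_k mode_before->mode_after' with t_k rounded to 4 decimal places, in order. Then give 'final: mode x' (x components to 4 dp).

Mode 0: guard c·x = 1.5790 hit at Δt = 0.9358 (t = 0.9358), x⁻ = (1.5790) → reset → x⁺ = (1.1706), jump to mode 1
Mode 1: guard c·x = 0.1976 hit at Δt = 1.0558 (t = 1.9916), x⁻ = (-0.1976) → reset → x⁺ = (0.2140), jump to mode 0
Mode 0: flow for 0.5279 to horizon, guard not reached → x = (0.7386)

1 0.9358 0->1
2 1.9916 1->0
final: 0 0.7386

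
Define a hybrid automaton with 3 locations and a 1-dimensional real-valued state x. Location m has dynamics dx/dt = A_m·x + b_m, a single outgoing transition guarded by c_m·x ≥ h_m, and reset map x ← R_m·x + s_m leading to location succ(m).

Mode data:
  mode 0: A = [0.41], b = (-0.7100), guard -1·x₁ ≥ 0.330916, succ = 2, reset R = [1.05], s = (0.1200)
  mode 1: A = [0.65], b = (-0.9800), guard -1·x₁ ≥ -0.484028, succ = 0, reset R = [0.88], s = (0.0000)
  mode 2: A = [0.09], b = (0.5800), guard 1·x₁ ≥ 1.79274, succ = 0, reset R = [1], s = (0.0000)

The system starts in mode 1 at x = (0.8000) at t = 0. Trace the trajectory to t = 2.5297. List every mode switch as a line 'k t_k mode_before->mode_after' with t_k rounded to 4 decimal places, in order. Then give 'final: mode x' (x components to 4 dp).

1 0.5679 1->0
2 1.6830 0->2
final: 2 0.2648

Mode 1: guard c·x = -0.4840 hit at Δt = 0.5679 (t = 0.5679), x⁻ = (0.4840) → reset → x⁺ = (0.4259), jump to mode 0
Mode 0: guard c·x = 0.3309 hit at Δt = 1.1151 (t = 1.6830), x⁻ = (-0.3309) → reset → x⁺ = (-0.2275), jump to mode 2
Mode 2: flow for 0.8467 to horizon, guard not reached → x = (0.2648)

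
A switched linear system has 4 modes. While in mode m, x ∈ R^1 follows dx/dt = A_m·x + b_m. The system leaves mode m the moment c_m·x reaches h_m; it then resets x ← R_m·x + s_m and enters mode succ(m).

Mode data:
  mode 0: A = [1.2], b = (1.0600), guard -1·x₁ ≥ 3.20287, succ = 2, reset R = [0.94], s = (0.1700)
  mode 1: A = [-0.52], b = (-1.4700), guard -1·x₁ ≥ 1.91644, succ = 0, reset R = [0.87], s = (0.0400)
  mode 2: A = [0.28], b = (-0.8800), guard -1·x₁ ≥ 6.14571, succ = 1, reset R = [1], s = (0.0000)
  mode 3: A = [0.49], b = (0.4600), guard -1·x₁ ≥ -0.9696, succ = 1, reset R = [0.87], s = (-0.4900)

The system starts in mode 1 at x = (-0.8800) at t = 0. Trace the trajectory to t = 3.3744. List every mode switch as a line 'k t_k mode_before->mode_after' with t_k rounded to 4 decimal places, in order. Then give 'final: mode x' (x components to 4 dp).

Mode 1: guard c·x = 1.9164 hit at Δt = 1.4616 (t = 1.4616), x⁻ = (-1.9164) → reset → x⁺ = (-1.6273), jump to mode 0
Mode 0: guard c·x = 3.2029 hit at Δt = 0.9476 (t = 2.4092), x⁻ = (-3.2029) → reset → x⁺ = (-2.8407), jump to mode 2
Mode 2: flow for 0.9652 to horizon, guard not reached → x = (-4.6974)

1 1.4616 1->0
2 2.4092 0->2
final: 2 -4.6974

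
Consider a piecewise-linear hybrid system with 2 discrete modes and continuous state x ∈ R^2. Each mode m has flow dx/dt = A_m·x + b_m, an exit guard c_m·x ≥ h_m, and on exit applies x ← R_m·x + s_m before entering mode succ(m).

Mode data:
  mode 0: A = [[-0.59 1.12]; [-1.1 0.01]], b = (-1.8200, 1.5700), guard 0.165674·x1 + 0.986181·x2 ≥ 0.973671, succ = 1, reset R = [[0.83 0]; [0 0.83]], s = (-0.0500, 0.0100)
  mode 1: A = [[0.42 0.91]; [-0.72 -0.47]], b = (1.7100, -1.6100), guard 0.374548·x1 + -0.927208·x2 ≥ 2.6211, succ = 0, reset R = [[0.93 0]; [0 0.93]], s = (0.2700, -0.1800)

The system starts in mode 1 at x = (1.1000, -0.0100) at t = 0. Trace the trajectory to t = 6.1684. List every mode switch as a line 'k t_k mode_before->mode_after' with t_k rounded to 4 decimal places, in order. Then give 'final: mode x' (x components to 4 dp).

Mode 1: guard c·x = 2.6211 hit at Δt = 0.7661 (t = 0.7661), x⁻ = (2.3238, -1.8882) → reset → x⁺ = (2.4311, -1.9360), jump to mode 0
Mode 0: guard c·x = 0.9737 hit at Δt = 1.5661 (t = 2.3322), x⁻ = (-1.6518, 1.2648) → reset → x⁺ = (-1.4210, 1.0598), jump to mode 1
Mode 1: guard c·x = 2.6211 hit at Δt = 2.0578 (t = 4.3900), x⁻ = (1.4319, -2.2485) → reset → x⁺ = (1.6017, -2.2711), jump to mode 0
Mode 0: guard c·x = 0.9737 hit at Δt = 1.4298 (t = 5.8198), x⁻ = (-1.7978, 1.2893) → reset → x⁺ = (-1.5422, 1.0802), jump to mode 1
Mode 1: flow for 0.3486 to horizon, guard not reached → x = (-0.8392, 0.6721)

1 0.7661 1->0
2 2.3322 0->1
3 4.3900 1->0
4 5.8198 0->1
final: 1 -0.8392 0.6721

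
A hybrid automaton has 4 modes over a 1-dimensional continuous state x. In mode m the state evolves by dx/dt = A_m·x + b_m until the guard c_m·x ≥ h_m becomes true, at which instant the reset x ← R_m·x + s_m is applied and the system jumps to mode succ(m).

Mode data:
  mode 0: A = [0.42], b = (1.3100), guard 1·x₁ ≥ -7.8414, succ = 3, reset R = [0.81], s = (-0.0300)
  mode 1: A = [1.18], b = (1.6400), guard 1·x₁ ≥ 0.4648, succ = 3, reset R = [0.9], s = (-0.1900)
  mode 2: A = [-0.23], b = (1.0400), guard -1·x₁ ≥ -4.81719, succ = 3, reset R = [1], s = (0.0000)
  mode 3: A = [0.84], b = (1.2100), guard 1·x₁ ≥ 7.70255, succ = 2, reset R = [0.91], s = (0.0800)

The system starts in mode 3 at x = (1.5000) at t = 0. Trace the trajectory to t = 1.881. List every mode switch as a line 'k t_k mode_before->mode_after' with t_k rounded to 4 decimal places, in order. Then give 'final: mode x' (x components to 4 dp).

1 1.3505 3->2
final: 2 6.7944

Mode 3: guard c·x = 7.7025 hit at Δt = 1.3505 (t = 1.3505), x⁻ = (7.7025) → reset → x⁺ = (7.0893), jump to mode 2
Mode 2: flow for 0.5305 to horizon, guard not reached → x = (6.7944)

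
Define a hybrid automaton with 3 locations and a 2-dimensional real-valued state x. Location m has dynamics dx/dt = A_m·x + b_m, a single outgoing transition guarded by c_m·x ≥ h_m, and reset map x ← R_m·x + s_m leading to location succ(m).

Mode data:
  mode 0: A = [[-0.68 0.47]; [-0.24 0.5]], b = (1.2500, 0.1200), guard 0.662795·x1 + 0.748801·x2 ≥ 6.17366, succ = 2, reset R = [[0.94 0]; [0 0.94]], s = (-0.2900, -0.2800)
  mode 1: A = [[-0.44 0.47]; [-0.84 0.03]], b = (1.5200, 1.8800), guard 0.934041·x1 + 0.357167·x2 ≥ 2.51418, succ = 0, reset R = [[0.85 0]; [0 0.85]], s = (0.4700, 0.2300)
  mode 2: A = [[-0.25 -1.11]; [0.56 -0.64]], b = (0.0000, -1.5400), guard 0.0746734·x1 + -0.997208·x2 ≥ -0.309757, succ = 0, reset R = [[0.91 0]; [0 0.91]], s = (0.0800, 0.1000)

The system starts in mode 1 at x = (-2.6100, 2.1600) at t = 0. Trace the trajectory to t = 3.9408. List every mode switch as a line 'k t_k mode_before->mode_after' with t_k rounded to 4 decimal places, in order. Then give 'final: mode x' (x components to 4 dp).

1 0.9615 1->0
2 1.6674 0->2
3 3.1223 2->0
final: 0 0.1397 0.6822

Mode 1: guard c·x = 2.5142 hit at Δt = 0.9615 (t = 0.9615), x⁻ = (0.8738, 4.7542) → reset → x⁺ = (1.2127, 4.2711), jump to mode 0
Mode 0: guard c·x = 6.1737 hit at Δt = 0.7059 (t = 1.6674), x⁻ = (2.7853, 5.7794) → reset → x⁺ = (2.3282, 5.1526), jump to mode 2
Mode 2: guard c·x = -0.3098 hit at Δt = 1.4549 (t = 3.1223), x⁻ = (-1.6114, 0.1900) → reset → x⁺ = (-1.3864, 0.2729), jump to mode 0
Mode 0: flow for 0.8185 to horizon, guard not reached → x = (0.1397, 0.6822)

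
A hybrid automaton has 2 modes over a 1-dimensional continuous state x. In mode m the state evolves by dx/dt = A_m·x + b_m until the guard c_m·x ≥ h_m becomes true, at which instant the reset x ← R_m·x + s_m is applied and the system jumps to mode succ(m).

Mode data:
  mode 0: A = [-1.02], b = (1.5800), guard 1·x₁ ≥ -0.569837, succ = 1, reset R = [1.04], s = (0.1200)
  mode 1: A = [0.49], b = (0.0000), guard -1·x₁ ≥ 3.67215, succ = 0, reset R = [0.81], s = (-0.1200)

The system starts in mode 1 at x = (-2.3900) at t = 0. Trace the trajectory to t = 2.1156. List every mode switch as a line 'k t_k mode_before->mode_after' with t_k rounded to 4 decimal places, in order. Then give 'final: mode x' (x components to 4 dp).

Mode 1: guard c·x = 3.6721 hit at Δt = 0.8765 (t = 0.8765), x⁻ = (-3.6721) → reset → x⁺ = (-3.0944), jump to mode 0
Mode 0: guard c·x = -0.5698 hit at Δt = 0.7692 (t = 1.6457), x⁻ = (-0.5698) → reset → x⁺ = (-0.4726), jump to mode 1
Mode 1: flow for 0.4699 to horizon, guard not reached → x = (-0.5950)

1 0.8765 1->0
2 1.6457 0->1
final: 1 -0.5950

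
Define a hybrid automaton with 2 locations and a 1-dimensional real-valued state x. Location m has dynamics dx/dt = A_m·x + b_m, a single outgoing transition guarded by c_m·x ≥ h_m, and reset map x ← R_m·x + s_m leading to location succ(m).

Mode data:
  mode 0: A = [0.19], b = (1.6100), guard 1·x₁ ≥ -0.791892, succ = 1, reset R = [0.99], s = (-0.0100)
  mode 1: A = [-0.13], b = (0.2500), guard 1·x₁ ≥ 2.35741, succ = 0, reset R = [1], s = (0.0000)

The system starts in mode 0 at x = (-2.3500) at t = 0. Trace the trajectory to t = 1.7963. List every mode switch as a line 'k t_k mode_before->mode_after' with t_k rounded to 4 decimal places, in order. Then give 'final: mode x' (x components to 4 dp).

Mode 0: guard c·x = -0.7919 hit at Δt = 1.1931 (t = 1.1931), x⁻ = (-0.7919) → reset → x⁺ = (-0.7940), jump to mode 1
Mode 1: flow for 0.6032 to horizon, guard not reached → x = (-0.5891)

1 1.1931 0->1
final: 1 -0.5891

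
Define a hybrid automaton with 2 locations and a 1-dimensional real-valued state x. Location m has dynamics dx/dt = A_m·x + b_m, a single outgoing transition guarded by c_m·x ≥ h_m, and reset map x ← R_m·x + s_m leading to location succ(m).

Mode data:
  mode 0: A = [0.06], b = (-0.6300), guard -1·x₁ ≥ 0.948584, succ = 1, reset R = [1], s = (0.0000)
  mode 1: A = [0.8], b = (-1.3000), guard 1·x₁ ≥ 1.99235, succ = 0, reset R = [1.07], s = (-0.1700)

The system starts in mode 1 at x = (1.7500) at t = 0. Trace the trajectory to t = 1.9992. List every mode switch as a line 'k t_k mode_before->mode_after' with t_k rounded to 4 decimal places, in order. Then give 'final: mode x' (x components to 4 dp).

Mode 1: guard c·x = 1.9924 hit at Δt = 1.3475 (t = 1.3475), x⁻ = (1.9924) → reset → x⁺ = (1.9618), jump to mode 0
Mode 0: flow for 0.6517 to horizon, guard not reached → x = (1.6213)

1 1.3475 1->0
final: 0 1.6213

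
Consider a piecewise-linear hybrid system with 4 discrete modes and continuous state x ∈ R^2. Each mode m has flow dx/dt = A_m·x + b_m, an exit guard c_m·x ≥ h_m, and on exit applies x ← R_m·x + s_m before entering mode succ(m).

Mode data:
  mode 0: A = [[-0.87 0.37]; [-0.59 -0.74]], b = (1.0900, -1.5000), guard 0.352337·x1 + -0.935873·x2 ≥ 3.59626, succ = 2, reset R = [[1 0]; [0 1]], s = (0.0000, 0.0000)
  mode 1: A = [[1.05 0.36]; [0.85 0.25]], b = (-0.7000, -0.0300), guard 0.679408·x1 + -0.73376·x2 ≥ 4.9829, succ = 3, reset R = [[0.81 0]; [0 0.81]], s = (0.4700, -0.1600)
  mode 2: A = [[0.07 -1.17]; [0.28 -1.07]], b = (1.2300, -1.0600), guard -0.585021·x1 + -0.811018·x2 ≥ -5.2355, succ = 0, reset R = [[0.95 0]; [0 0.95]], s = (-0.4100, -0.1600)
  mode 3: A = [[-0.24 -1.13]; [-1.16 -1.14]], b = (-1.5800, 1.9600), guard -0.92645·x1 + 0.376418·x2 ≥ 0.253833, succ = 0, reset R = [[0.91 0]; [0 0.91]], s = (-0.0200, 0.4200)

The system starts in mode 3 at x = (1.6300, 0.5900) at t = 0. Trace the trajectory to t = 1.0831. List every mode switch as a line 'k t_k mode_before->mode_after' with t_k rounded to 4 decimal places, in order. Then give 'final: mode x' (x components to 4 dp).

1 0.6433 3->0
final: 0 0.4970 0.1916

Mode 3: guard c·x = 0.2538 hit at Δt = 0.6433 (t = 0.6433), x⁻ = (0.0462, 0.7879) → reset → x⁺ = (0.0220, 1.1370), jump to mode 0
Mode 0: flow for 0.4398 to horizon, guard not reached → x = (0.4970, 0.1916)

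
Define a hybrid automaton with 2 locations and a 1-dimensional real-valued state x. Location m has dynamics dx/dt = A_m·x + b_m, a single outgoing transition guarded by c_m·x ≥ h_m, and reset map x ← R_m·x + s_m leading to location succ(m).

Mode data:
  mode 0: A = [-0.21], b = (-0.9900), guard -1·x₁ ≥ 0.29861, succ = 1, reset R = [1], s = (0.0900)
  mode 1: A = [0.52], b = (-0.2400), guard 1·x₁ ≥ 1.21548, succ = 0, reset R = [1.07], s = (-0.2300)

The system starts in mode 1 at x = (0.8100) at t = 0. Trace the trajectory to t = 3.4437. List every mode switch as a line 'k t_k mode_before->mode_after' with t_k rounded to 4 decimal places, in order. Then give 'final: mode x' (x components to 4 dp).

1 1.4842 1->0
2 2.7703 0->1
final: 1 -0.4896

Mode 1: guard c·x = 1.2155 hit at Δt = 1.4842 (t = 1.4842), x⁻ = (1.2155) → reset → x⁺ = (1.0706), jump to mode 0
Mode 0: guard c·x = 0.2986 hit at Δt = 1.2861 (t = 2.7703), x⁻ = (-0.2986) → reset → x⁺ = (-0.2086), jump to mode 1
Mode 1: flow for 0.6734 to horizon, guard not reached → x = (-0.4896)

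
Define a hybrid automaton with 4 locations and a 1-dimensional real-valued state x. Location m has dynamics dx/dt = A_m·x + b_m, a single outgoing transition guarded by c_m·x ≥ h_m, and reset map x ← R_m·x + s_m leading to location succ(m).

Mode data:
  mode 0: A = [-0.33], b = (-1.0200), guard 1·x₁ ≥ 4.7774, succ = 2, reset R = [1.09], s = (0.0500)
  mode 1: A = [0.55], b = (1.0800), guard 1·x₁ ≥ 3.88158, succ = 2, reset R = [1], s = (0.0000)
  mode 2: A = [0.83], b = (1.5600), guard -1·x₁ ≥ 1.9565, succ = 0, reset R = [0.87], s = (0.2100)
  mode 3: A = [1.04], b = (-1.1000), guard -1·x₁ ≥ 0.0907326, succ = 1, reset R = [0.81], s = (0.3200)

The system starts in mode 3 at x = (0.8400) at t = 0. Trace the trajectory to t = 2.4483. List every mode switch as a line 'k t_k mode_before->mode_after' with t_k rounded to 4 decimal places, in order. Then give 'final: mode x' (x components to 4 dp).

Mode 3: guard c·x = 0.0907 hit at Δt = 1.5991 (t = 1.5991), x⁻ = (-0.0907) → reset → x⁺ = (0.2465), jump to mode 1
Mode 1: flow for 0.8492 to horizon, guard not reached → x = (1.5622)

1 1.5991 3->1
final: 1 1.5622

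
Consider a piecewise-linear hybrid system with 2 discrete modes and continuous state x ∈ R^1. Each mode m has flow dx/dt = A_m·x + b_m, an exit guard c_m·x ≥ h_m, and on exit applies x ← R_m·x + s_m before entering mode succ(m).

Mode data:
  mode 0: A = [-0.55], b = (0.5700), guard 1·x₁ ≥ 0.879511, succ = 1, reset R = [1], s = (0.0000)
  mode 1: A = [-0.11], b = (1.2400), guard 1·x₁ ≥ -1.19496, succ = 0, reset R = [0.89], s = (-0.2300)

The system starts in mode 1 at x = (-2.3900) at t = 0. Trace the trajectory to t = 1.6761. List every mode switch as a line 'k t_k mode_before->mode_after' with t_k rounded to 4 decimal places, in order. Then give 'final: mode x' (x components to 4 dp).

Mode 1: guard c·x = -1.1950 hit at Δt = 0.8321 (t = 0.8321), x⁻ = (-1.1950) → reset → x⁺ = (-1.2935), jump to mode 0
Mode 0: flow for 0.8440 to horizon, guard not reached → x = (-0.4283)

1 0.8321 1->0
final: 0 -0.4283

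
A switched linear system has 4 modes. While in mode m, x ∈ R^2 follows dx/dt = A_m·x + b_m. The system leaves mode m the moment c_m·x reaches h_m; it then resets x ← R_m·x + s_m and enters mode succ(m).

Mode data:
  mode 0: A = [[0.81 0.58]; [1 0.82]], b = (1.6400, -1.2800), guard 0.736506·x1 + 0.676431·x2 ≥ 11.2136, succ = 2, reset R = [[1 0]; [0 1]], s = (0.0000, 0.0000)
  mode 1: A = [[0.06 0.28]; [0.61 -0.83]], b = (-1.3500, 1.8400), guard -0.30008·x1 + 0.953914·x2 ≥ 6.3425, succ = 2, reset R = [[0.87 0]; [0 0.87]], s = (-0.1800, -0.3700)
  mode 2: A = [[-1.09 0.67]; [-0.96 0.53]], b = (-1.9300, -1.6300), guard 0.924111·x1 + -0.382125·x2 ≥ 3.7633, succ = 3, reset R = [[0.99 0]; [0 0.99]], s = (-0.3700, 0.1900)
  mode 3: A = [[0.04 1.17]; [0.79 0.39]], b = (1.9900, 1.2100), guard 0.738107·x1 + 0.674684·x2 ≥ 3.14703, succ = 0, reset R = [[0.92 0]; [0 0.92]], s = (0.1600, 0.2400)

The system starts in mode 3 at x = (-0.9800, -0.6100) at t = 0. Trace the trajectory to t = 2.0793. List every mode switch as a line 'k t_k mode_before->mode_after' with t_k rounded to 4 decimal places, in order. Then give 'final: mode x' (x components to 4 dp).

Mode 3: guard c·x = 3.1470 hit at Δt = 1.5831 (t = 1.5831), x⁻ = (2.5243, 1.9028) → reset → x⁺ = (2.4824, 1.9906), jump to mode 0
Mode 0: flow for 0.4962 to horizon, guard not reached → x = (5.7643, 4.5601)

1 1.5831 3->0
final: 0 5.7643 4.5601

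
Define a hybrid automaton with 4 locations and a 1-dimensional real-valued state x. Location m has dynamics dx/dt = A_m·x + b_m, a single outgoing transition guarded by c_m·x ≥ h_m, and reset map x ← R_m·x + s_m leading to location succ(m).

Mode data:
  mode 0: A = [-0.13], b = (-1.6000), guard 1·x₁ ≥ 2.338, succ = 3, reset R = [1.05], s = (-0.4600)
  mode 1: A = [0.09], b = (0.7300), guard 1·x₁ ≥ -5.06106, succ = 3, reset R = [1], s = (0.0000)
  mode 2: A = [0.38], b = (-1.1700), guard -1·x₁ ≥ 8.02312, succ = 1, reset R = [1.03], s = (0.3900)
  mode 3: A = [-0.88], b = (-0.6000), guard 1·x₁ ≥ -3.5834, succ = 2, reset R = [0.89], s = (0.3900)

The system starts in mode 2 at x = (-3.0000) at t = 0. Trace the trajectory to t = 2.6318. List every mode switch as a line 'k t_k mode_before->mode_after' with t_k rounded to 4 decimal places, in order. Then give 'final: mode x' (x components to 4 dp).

1 1.5850 2->1
final: 1 -7.8504

Mode 2: guard c·x = 8.0231 hit at Δt = 1.5850 (t = 1.5850), x⁻ = (-8.0231) → reset → x⁺ = (-7.8738), jump to mode 1
Mode 1: flow for 1.0468 to horizon, guard not reached → x = (-7.8504)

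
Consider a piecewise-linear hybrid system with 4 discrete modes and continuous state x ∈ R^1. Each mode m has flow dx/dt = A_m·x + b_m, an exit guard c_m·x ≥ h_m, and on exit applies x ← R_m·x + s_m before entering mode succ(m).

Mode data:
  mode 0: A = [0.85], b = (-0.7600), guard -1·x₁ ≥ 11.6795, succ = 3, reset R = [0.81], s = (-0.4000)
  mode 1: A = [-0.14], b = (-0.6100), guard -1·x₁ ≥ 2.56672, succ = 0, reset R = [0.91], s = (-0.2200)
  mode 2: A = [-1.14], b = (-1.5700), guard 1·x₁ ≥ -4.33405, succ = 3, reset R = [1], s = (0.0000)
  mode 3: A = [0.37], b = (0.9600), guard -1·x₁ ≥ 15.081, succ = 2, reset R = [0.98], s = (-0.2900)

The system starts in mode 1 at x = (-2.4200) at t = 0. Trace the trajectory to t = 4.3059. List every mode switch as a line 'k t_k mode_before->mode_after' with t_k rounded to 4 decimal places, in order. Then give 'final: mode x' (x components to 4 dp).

Mode 1: guard c·x = 2.5667 hit at Δt = 0.5626 (t = 0.5626), x⁻ = (-2.5667) → reset → x⁺ = (-2.5557), jump to mode 0
Mode 0: guard c·x = 11.6795 hit at Δt = 1.5215 (t = 2.0841), x⁻ = (-11.6795) → reset → x⁺ = (-9.8604), jump to mode 3
Mode 3: guard c·x = 15.0810 hit at Δt = 1.4634 (t = 3.5475), x⁻ = (-15.0810) → reset → x⁺ = (-15.0694), jump to mode 2
Mode 2: flow for 0.7584 to horizon, guard not reached → x = (-7.1447)

1 0.5626 1->0
2 2.0841 0->3
3 3.5475 3->2
final: 2 -7.1447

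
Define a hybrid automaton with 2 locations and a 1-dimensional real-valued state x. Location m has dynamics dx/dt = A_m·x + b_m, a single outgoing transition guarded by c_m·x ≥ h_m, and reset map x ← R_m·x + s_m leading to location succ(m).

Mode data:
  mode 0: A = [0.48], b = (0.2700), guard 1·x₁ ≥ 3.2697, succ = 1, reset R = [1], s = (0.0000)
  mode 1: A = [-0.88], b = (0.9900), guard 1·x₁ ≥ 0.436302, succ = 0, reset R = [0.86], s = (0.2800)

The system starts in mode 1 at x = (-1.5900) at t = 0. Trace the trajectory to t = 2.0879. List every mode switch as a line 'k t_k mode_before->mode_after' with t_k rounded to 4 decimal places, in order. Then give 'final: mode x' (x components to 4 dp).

Mode 1: guard c·x = 0.4363 hit at Δt = 1.5588 (t = 1.5588), x⁻ = (0.4363) → reset → x⁺ = (0.6552), jump to mode 0
Mode 0: flow for 0.5291 to horizon, guard not reached → x = (1.0073)

1 1.5588 1->0
final: 0 1.0073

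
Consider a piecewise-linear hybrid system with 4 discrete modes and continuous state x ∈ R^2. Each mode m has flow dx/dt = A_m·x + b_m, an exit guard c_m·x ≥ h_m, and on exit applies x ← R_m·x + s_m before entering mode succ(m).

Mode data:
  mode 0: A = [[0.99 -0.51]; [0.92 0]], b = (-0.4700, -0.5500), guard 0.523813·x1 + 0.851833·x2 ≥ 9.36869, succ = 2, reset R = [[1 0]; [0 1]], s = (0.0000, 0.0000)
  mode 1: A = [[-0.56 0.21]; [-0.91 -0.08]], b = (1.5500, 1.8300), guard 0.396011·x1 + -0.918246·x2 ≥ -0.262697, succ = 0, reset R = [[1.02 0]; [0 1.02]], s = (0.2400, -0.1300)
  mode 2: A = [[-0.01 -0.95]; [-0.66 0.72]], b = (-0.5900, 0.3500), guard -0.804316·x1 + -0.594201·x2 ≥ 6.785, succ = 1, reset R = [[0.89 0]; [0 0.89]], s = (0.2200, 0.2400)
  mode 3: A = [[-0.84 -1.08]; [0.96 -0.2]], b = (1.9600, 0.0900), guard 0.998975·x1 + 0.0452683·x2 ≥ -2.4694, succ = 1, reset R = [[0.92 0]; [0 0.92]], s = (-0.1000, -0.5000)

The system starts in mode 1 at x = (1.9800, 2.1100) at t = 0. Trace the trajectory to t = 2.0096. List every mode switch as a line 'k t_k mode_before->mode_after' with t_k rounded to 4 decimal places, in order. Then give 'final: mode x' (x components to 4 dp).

1 1.2663 1->0
final: 0 4.5417 3.5199

Mode 1: guard c·x = -0.2627 hit at Δt = 1.2663 (t = 1.2663), x⁻ = (2.7253, 1.4614) → reset → x⁺ = (3.0198, 1.3606), jump to mode 0
Mode 0: flow for 0.7433 to horizon, guard not reached → x = (4.5417, 3.5199)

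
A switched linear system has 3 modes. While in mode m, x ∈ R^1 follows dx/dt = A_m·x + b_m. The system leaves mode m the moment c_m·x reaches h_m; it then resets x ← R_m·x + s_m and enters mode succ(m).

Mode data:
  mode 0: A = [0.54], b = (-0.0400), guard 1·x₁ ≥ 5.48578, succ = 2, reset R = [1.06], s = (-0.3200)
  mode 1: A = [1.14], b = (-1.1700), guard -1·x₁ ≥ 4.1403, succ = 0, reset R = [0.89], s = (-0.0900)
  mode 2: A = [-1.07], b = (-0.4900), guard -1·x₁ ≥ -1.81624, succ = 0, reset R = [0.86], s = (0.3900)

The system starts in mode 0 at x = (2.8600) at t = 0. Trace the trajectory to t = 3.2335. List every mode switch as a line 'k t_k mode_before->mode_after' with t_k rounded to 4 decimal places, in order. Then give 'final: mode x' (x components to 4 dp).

1 1.2296 0->2
2 2.1289 2->0
final: 0 3.4838

Mode 0: guard c·x = 5.4858 hit at Δt = 1.2296 (t = 1.2296), x⁻ = (5.4858) → reset → x⁺ = (5.4949), jump to mode 2
Mode 2: guard c·x = -1.8162 hit at Δt = 0.8993 (t = 2.1289), x⁻ = (1.8162) → reset → x⁺ = (1.9520), jump to mode 0
Mode 0: flow for 1.1046 to horizon, guard not reached → x = (3.4838)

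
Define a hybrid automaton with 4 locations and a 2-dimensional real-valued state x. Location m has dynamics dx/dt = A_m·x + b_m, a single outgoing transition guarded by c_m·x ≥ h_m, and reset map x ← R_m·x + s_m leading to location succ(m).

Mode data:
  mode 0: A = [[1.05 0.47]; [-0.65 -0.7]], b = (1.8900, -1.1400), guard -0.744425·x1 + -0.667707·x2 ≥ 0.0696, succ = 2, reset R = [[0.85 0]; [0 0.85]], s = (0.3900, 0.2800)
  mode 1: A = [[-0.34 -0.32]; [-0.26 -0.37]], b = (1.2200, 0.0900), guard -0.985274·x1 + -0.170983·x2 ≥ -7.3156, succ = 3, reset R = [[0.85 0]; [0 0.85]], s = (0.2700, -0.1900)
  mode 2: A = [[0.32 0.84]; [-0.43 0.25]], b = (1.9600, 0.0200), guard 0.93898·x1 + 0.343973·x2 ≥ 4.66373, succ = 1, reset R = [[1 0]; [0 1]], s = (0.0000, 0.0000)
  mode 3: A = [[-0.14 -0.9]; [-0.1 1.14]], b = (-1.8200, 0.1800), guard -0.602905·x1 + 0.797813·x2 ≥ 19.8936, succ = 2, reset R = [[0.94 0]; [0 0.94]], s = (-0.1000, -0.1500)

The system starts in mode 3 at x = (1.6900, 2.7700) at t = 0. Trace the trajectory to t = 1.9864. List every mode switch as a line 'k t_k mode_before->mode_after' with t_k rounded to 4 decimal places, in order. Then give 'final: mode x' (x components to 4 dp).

1 1.5034 3->2
final: 2 -3.2989 19.1847

Mode 3: guard c·x = 19.8936 hit at Δt = 1.5034 (t = 1.5034), x⁻ = (-10.8069, 16.7685) → reset → x⁺ = (-10.2584, 15.6123), jump to mode 2
Mode 2: flow for 0.4830 to horizon, guard not reached → x = (-3.2989, 19.1847)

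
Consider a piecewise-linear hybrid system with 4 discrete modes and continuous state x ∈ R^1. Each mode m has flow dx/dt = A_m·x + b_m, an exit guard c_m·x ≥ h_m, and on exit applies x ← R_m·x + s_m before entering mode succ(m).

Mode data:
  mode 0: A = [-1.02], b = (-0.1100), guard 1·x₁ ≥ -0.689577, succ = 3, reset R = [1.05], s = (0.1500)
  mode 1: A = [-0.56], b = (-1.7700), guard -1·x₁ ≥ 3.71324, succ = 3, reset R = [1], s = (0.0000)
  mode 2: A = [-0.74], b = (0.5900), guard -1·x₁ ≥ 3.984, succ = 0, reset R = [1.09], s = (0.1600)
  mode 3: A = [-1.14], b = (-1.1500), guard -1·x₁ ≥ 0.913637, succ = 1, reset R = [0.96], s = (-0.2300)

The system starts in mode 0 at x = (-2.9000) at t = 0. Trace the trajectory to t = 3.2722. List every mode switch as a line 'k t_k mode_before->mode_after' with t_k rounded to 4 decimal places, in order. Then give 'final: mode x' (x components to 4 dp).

1 1.5378 0->3
2 2.8706 3->1
final: 1 -1.5207

Mode 0: guard c·x = -0.6896 hit at Δt = 1.5378 (t = 1.5378), x⁻ = (-0.6896) → reset → x⁺ = (-0.5741), jump to mode 3
Mode 3: guard c·x = 0.9136 hit at Δt = 1.3328 (t = 2.8706), x⁻ = (-0.9136) → reset → x⁺ = (-1.1071), jump to mode 1
Mode 1: flow for 0.4016 to horizon, guard not reached → x = (-1.5207)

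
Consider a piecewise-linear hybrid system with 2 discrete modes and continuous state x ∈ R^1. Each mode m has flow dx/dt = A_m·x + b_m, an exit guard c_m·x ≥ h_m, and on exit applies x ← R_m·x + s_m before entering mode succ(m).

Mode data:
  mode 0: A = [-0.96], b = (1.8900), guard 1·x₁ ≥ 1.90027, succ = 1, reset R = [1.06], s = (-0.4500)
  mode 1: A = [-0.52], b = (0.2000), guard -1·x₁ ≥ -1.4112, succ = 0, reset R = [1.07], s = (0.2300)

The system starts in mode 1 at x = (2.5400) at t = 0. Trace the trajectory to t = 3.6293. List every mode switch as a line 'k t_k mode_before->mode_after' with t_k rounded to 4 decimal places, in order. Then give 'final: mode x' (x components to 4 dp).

1 1.4264 1->0
2 2.6828 0->1
3 2.9501 1->0
final: 0 1.8496

Mode 1: guard c·x = -1.4112 hit at Δt = 1.4264 (t = 1.4264), x⁻ = (1.4112) → reset → x⁺ = (1.7400), jump to mode 0
Mode 0: guard c·x = 1.9003 hit at Δt = 1.2564 (t = 2.6828), x⁻ = (1.9003) → reset → x⁺ = (1.5643), jump to mode 1
Mode 1: guard c·x = -1.4112 hit at Δt = 0.2673 (t = 2.9501), x⁻ = (1.4112) → reset → x⁺ = (1.7400), jump to mode 0
Mode 0: flow for 0.6792 to horizon, guard not reached → x = (1.8496)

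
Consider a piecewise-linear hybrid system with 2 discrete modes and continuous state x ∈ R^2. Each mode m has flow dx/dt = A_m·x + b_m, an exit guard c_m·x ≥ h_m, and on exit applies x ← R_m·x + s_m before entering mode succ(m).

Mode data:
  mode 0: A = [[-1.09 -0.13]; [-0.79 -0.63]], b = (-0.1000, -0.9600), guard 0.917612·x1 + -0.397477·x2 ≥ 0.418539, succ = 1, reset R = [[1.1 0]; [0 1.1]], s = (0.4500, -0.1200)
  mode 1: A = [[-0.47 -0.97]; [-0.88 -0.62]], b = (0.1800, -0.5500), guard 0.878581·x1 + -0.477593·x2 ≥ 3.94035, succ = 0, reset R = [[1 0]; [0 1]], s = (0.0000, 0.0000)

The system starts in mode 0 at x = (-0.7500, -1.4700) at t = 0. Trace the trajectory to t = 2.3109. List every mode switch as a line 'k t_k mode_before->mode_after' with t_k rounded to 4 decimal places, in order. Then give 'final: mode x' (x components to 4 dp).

Mode 0: guard c·x = 0.4185 hit at Δt = 1.4892 (t = 1.4892), x⁻ = (-0.0986, -1.2806) → reset → x⁺ = (0.3416, -1.5286), jump to mode 1
Mode 1: flow for 0.8217 to horizon, guard not reached → x = (1.4295, -1.8089)

1 1.4892 0->1
final: 1 1.4295 -1.8089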